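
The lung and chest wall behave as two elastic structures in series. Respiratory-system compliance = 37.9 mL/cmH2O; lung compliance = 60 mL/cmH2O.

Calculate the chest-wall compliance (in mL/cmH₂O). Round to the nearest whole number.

103

1/Ccw = 1/Crs − 1/CL.
1/Ccw = 1/37.9 − 1/60 = 0.009719.
Ccw = 102.89 mL/cmH2O.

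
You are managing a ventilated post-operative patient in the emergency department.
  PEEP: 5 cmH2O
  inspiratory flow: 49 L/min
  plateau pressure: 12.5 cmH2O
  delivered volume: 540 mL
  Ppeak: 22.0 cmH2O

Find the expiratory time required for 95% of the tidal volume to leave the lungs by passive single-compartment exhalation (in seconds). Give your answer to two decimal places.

2.51

Flow: 49 L/min ÷ 60 = 0.8167 L/s.
R = (PIP − Pplat)/V̇ = (22.0 − 12.5) / 0.8167 = 9.5/0.8167 = 11.632 cmH2O·s/L.
C = Vt/(Pplat − PEEP) = 540.0 / (12.5 − 5) = 540.0/7.5 = 72.0 mL/cmH2O.
τ = R × C = 11.632 × 0.072 L/cmH2O = 0.8375 s.
t = −τ·ln(1 − 0.95) = −0.8375·ln(0.05) = 2.509 s.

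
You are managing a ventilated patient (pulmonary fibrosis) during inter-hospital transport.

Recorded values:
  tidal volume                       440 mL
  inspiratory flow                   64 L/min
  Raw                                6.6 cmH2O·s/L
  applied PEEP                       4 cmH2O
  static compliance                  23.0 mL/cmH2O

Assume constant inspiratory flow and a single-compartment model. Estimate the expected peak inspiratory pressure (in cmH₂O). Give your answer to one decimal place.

Flow: 64 L/min ÷ 60 = 1.0667 L/s.
Equation of motion (constant flow): PIP = Vt/C + R·V̇ + PEEP.
PIP = 440/23.0 + 6.6×1.0667 + 4 = 19.13 + 7.04 + 4 = 30.17 cmH2O.

30.2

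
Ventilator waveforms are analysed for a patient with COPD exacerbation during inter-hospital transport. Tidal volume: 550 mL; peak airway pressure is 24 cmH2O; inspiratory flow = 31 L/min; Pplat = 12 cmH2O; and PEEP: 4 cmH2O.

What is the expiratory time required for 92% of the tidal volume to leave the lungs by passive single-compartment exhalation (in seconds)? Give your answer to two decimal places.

Flow: 31 L/min ÷ 60 = 0.5167 L/s.
R = (PIP − Pplat)/V̇ = (24 − 12) / 0.5167 = 12.0/0.5167 = 23.224 cmH2O·s/L.
C = Vt/(Pplat − PEEP) = 550.0 / (12 − 4) = 550.0/8.0 = 68.75 mL/cmH2O.
τ = R × C = 23.224 × 0.06875 L/cmH2O = 1.597 s.
t = −τ·ln(1 − 0.92) = −1.597·ln(0.08) = 4.034 s.

4.03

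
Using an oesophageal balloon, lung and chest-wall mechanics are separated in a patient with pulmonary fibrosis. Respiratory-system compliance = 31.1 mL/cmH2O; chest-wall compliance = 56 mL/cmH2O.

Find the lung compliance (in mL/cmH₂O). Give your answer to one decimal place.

1/CL = 1/Crs − 1/Ccw.
1/CL = 1/31.1 − 1/56 = 0.0143.
CL = 69.93 mL/cmH2O.

69.9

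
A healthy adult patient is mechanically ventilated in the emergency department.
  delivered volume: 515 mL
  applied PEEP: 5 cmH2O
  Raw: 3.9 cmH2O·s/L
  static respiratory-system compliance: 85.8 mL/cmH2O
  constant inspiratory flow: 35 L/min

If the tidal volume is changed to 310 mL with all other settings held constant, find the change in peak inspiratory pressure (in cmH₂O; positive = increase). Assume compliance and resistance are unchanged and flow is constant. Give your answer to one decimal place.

PIP = Vt/C + R·V̇ + PEEP (constant-flow equation of motion).
Only the elastic term changes: ΔPIP = ΔVt / C = (310 − 515) / 85.8 = -2.389 cmH2O.

-2.4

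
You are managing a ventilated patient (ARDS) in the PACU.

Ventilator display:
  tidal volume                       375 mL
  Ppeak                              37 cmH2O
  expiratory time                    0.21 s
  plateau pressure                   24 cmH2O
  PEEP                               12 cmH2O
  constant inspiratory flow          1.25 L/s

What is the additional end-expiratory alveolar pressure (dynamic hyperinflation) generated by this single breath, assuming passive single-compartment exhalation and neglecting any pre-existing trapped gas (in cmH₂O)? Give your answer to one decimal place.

R = (PIP − Pplat)/V̇ = (37 − 24) / 1.25 = 13.0/1.25 = 10.4 cmH2O·s/L.
C = Vt/(Pplat − PEEP) = 375.0 / (24 − 12) = 375.0/12.0 = 31.25 mL/cmH2O.
τ = R × C = 10.4 × 0.03125 L/cmH2O = 0.325 s.
Fraction remaining = e^(−Te/τ) = e^(−0.21/0.325) = 0.5241; trapped volume = 375.0 × 0.5241 = 196.54 mL.
Additional alveolar pressure from trapping ≈ V_trapped / C = 196.54 / 31.25 = 6.289 cmH2O.

6.3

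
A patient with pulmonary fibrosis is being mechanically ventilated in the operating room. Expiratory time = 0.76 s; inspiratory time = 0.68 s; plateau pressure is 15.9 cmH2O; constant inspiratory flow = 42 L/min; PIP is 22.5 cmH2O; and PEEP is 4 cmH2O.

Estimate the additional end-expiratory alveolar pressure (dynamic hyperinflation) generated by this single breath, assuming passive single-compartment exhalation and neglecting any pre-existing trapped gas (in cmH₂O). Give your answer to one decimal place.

1.6

Flow: 42 L/min ÷ 60 = 0.7 L/s.
Vt = flow × Ti = 0.7 L/s × 0.68 s × 1000 mL/L = 476.0 mL.
R = (PIP − Pplat)/V̇ = (22.5 − 15.9) / 0.7 = 6.6/0.7 = 9.429 cmH2O·s/L.
C = Vt/(Pplat − PEEP) = 476.0 / (15.9 − 4) = 476.0/11.9 = 40.0 mL/cmH2O.
τ = R × C = 9.429 × 0.04 L/cmH2O = 0.3772 s.
Fraction remaining = e^(−Te/τ) = e^(−0.76/0.3772) = 0.1333; trapped volume = 476.0 × 0.1333 = 63.451 mL.
Additional alveolar pressure from trapping ≈ V_trapped / C = 63.451 / 40.0 = 1.586 cmH2O.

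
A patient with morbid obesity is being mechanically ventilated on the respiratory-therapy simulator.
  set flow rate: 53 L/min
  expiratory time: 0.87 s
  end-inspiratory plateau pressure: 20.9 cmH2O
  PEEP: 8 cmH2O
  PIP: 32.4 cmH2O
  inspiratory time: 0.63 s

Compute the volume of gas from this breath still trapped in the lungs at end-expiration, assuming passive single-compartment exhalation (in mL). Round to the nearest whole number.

118

Flow: 53 L/min ÷ 60 = 0.8833 L/s.
Vt = flow × Ti = 0.8833 L/s × 0.63 s × 1000 mL/L = 556.48 mL.
R = (PIP − Pplat)/V̇ = (32.4 − 20.9) / 0.8833 = 11.5/0.8833 = 13.019 cmH2O·s/L.
C = Vt/(Pplat − PEEP) = 556.48 / (20.9 − 8) = 556.48/12.9 = 43.138 mL/cmH2O.
τ = R × C = 13.019 × 0.04314 L/cmH2O = 0.5616 s.
Fraction remaining = e^(−Te/τ) = e^(−0.87/0.5616) = 0.2124.
Trapped volume = 556.48 × 0.2124 = 118.2 mL.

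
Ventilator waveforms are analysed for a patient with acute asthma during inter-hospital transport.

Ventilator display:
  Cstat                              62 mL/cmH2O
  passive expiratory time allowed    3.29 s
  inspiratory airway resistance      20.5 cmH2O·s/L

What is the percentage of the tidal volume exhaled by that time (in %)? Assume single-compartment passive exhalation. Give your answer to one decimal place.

92.5

τ = R × C = 20.5 × 62 mL/cmH2O = 20.5 × 0.062 L/cmH2O = 1.271 s.
Passive exhalation: V(t)/V₀ = e^(−t/τ) = e^(−3.29/1.271) = 0.07513.
Fraction exhaled = 1 − 0.07513 = 0.9249 → 92.49%.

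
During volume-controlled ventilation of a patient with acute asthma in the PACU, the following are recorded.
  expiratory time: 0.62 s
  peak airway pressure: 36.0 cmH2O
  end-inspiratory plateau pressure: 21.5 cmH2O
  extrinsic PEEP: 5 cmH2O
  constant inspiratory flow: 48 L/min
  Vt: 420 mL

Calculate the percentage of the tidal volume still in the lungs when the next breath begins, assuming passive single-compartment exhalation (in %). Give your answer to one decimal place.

26.1

Flow: 48 L/min ÷ 60 = 0.8 L/s.
R = (PIP − Pplat)/V̇ = (36.0 − 21.5) / 0.8 = 14.5/0.8 = 18.125 cmH2O·s/L.
C = Vt/(Pplat − PEEP) = 420.0 / (21.5 − 5) = 420.0/16.5 = 25.455 mL/cmH2O.
τ = R × C = 18.125 × 0.02546 L/cmH2O = 0.4615 s.
Fraction remaining at end-expiration = e^(−Te/τ) = e^(−0.62/0.4615) = 0.2609 → 26.09%.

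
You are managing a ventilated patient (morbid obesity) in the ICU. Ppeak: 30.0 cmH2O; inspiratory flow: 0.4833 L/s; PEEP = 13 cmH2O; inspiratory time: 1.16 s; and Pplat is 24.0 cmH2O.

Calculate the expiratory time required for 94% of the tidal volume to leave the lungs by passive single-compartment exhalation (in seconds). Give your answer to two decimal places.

1.78

Vt = flow × Ti = 0.4833 L/s × 1.16 s × 1000 mL/L = 560.63 mL.
R = (PIP − Pplat)/V̇ = (30.0 − 24.0) / 0.4833 = 6.0/0.4833 = 12.415 cmH2O·s/L.
C = Vt/(Pplat − PEEP) = 560.63 / (24.0 − 13) = 560.63/11.0 = 50.966 mL/cmH2O.
τ = R × C = 12.415 × 0.05097 L/cmH2O = 0.6328 s.
t = −τ·ln(1 − 0.94) = −0.6328·ln(0.06) = 1.78 s.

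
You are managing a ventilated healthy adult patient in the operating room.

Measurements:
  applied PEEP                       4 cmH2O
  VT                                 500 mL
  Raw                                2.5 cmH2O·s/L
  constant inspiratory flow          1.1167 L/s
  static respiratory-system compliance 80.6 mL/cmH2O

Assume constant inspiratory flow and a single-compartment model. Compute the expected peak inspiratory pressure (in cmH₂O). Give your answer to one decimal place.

Equation of motion (constant flow): PIP = Vt/C + R·V̇ + PEEP.
PIP = 500/80.6 + 2.5×1.1167 + 4 = 6.203 + 2.792 + 4 = 12.995 cmH2O.

13.0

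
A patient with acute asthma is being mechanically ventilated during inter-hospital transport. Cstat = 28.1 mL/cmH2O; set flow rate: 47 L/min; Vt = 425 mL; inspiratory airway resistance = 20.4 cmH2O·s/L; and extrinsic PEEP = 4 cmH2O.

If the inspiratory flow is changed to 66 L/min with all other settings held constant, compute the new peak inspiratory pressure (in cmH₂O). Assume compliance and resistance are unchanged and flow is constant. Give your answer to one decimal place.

41.6

Flow: 47 L/min ÷ 60 = 0.7833 L/s.
New flow: 66 L/min ÷ 60 = 1.1 L/s.
PIP = Vt/C + R·V̇ + PEEP (constant-flow equation of motion).
Only the resistive term changes: ΔPIP = R × ΔV̇ = 20.4 × (1.1 − 0.7833) = 20.4 × 0.3167 = 6.461 cmH2O.
Original PIP = 425/28.1 + 20.4×0.7833 + 4 = 35.104 cmH2O; new PIP = 35.104 + (6.461) = 41.565 cmH2O.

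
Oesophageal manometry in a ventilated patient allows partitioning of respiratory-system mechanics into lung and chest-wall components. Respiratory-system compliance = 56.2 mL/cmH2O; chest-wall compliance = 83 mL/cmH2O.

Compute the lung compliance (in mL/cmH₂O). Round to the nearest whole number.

1/CL = 1/Crs − 1/Ccw.
1/CL = 1/56.2 − 1/83 = 0.005745.
CL = 174.06 mL/cmH2O.

174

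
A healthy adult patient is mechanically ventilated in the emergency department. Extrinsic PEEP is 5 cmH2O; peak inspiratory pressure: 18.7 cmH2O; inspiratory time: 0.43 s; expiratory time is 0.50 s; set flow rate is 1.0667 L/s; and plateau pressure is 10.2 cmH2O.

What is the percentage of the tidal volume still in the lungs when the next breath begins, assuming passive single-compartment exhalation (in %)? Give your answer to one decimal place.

Vt = flow × Ti = 1.0667 L/s × 0.43 s × 1000 mL/L = 458.68 mL.
R = (PIP − Pplat)/V̇ = (18.7 − 10.2) / 1.0667 = 8.5/1.0667 = 7.969 cmH2O·s/L.
C = Vt/(Pplat − PEEP) = 458.68 / (10.2 − 5) = 458.68/5.2 = 88.208 mL/cmH2O.
τ = R × C = 7.969 × 0.08821 L/cmH2O = 0.7029 s.
Fraction remaining at end-expiration = e^(−Te/τ) = e^(−0.50/0.7029) = 0.491 → 49.1%.

49.1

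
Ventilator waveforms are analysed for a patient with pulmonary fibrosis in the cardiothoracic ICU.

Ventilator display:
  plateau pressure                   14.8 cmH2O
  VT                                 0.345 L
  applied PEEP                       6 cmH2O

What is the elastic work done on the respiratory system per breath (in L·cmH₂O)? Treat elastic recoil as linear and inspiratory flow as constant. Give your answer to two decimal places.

Elastic work ≈ ½ × (Pplat − PEEP) × Vt = 0.5 × (14.8 − 6) × 0.345 L = 0.5 × 8.8 × 0.345 = 1.518 L·cmH2O.

1.52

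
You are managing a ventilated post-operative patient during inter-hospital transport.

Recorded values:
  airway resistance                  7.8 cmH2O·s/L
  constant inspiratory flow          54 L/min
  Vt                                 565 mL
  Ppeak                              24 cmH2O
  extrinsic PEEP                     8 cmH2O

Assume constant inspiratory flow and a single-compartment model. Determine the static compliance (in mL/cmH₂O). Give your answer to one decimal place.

Flow: 54 L/min ÷ 60 = 0.9 L/s.
Equation of motion (constant flow): PIP = Vt/C + R·V̇ + PEEP.
Vt/C = PIP − R·V̇ − PEEP = 24 − 7.8×0.9 − 8 = 24 − 7.02 − 8 = 8.98 cmH2O.
C = Vt / 8.98 = 565 / 8.98 = 62.918 mL/cmH2O.

62.9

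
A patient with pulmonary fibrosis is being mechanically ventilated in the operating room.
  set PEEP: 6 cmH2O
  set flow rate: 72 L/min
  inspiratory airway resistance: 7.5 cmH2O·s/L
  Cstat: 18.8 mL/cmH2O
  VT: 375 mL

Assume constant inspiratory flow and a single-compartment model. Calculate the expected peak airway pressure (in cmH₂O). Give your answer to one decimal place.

34.9

Flow: 72 L/min ÷ 60 = 1.2 L/s.
Equation of motion (constant flow): PIP = Vt/C + R·V̇ + PEEP.
PIP = 375/18.8 + 7.5×1.2 + 6 = 19.947 + 9.0 + 6 = 34.947 cmH2O.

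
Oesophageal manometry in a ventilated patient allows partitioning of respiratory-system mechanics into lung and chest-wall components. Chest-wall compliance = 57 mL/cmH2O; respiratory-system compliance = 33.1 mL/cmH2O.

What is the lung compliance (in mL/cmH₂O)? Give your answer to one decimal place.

1/CL = 1/Crs − 1/Ccw.
1/CL = 1/33.1 − 1/57 = 0.01267.
CL = 78.927 mL/cmH2O.

78.9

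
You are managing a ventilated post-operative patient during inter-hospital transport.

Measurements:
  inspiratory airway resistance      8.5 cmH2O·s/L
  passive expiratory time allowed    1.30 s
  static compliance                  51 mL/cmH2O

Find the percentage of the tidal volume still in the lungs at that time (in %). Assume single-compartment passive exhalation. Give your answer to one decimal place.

τ = R × C = 8.5 × 51 mL/cmH2O = 8.5 × 0.051 L/cmH2O = 0.4335 s.
Passive exhalation: V(t)/V₀ = e^(−t/τ) = e^(−1.30/0.4335) = 0.04984.
Fraction remaining = 0.04984 → 4.984%.

5.0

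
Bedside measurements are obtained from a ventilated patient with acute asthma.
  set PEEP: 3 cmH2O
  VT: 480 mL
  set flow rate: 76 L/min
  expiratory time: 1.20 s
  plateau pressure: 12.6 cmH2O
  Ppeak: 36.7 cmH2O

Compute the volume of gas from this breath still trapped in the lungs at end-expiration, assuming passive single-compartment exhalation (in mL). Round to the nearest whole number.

136

Flow: 76 L/min ÷ 60 = 1.2667 L/s.
R = (PIP − Pplat)/V̇ = (36.7 − 12.6) / 1.2667 = 24.1/1.2667 = 19.026 cmH2O·s/L.
C = Vt/(Pplat − PEEP) = 480.0 / (12.6 − 3) = 480.0/9.6 = 50.0 mL/cmH2O.
τ = R × C = 19.026 × 0.05 L/cmH2O = 0.9513 s.
Fraction remaining = e^(−Te/τ) = e^(−1.20/0.9513) = 0.2832.
Trapped volume = 480.0 × 0.2832 = 135.94 mL.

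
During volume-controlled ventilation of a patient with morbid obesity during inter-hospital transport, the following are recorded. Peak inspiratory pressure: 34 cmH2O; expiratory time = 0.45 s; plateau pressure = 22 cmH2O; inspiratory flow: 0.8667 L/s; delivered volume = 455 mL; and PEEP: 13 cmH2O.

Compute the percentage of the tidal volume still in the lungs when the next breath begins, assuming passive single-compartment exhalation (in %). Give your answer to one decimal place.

52.6

R = (PIP − Pplat)/V̇ = (34 − 22) / 0.8667 = 12.0/0.8667 = 13.846 cmH2O·s/L.
C = Vt/(Pplat − PEEP) = 455.0 / (22 − 13) = 455.0/9.0 = 50.556 mL/cmH2O.
τ = R × C = 13.846 × 0.05056 L/cmH2O = 0.7001 s.
Fraction remaining at end-expiration = e^(−Te/τ) = e^(−0.45/0.7001) = 0.5258 → 52.58%.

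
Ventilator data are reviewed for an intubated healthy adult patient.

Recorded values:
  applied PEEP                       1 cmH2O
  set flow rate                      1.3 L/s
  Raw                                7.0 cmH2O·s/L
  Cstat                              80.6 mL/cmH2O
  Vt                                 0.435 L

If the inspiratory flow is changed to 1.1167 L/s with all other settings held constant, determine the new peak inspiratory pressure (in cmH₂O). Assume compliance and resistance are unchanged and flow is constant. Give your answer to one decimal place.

14.2

PIP = Vt/C + R·V̇ + PEEP (constant-flow equation of motion).
Only the resistive term changes: ΔPIP = R × ΔV̇ = 7.0 × (1.1167 − 1.3) = 7.0 × -0.1833 = -1.283 cmH2O.
Original PIP = 435/80.6 + 7.0×1.3 + 1 = 15.497 cmH2O; new PIP = 15.497 + (-1.283) = 14.214 cmH2O.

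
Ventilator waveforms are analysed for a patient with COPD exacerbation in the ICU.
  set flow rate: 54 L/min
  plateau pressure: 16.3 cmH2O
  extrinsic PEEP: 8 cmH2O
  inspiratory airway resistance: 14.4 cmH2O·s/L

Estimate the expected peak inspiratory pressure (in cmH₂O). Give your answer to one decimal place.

29.3

Flow: 54 L/min ÷ 60 = 0.9 L/s.
PIP = Pplat + Raw × flow = 16.3 + 14.4 × 0.9 = 16.3 + 12.96 = 29.26 cmH2O.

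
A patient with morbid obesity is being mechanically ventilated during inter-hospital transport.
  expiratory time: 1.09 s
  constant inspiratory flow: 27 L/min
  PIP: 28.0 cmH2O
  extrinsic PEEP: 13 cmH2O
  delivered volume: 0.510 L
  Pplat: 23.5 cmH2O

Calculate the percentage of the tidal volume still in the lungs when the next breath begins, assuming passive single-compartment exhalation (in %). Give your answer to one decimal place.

10.6

Flow: 27 L/min ÷ 60 = 0.45 L/s.
R = (PIP − Pplat)/V̇ = (28.0 − 23.5) / 0.45 = 4.5/0.45 = 10.0 cmH2O·s/L.
C = Vt/(Pplat − PEEP) = 510.0 / (23.5 − 13) = 510.0/10.5 = 48.571 mL/cmH2O.
τ = R × C = 10.0 × 0.04857 L/cmH2O = 0.4857 s.
Fraction remaining at end-expiration = e^(−Te/τ) = e^(−1.09/0.4857) = 0.106 → 10.6%.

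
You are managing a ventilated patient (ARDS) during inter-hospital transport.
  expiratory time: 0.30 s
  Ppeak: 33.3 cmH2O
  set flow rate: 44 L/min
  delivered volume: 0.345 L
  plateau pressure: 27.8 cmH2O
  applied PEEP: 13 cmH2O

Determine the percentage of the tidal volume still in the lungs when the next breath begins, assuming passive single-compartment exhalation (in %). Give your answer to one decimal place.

Flow: 44 L/min ÷ 60 = 0.7333 L/s.
R = (PIP − Pplat)/V̇ = (33.3 − 27.8) / 0.7333 = 5.5/0.7333 = 7.5 cmH2O·s/L.
C = Vt/(Pplat − PEEP) = 345.0 / (27.8 − 13) = 345.0/14.8 = 23.311 mL/cmH2O.
τ = R × C = 7.5 × 0.02331 L/cmH2O = 0.1748 s.
Fraction remaining at end-expiration = e^(−Te/τ) = e^(−0.30/0.1748) = 0.1797 → 17.97%.

18.0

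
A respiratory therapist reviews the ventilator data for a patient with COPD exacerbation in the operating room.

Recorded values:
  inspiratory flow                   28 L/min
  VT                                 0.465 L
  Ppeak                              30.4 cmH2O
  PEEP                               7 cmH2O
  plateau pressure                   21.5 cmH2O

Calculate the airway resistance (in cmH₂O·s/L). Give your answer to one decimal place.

Flow: 28 L/min ÷ 60 = 0.4667 L/s.
Raw = (PIP − Pplat) / flow = (30.4 − 21.5) / 0.4667 = 8.9 / 0.4667 = 19.07 cmH2O·s/L.

19.1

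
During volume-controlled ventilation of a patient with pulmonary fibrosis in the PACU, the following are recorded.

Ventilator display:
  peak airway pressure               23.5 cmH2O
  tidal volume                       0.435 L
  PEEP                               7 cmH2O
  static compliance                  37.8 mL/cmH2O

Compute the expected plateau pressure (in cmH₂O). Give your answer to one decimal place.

Pplat = PEEP + Vt / Cstat = 7 + 435 / 37.8 = 7 + 11.508 = 18.508 cmH2O.

18.5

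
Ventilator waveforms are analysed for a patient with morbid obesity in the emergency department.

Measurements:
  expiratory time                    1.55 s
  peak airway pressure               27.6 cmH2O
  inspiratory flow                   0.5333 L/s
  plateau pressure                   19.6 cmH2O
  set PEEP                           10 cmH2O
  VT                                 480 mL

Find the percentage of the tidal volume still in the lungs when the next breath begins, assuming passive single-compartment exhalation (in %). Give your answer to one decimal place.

12.7

R = (PIP − Pplat)/V̇ = (27.6 − 19.6) / 0.5333 = 8.0/0.5333 = 15.001 cmH2O·s/L.
C = Vt/(Pplat − PEEP) = 480.0 / (19.6 − 10) = 480.0/9.6 = 50.0 mL/cmH2O.
τ = R × C = 15.001 × 0.05 L/cmH2O = 0.7501 s.
Fraction remaining at end-expiration = e^(−Te/τ) = e^(−1.55/0.7501) = 0.1266 → 12.66%.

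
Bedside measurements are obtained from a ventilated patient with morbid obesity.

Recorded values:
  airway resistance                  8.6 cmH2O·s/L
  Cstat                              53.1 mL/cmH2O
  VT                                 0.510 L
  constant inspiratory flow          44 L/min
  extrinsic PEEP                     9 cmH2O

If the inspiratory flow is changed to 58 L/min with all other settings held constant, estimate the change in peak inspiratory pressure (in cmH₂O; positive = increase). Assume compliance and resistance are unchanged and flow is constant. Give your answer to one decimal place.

Flow: 44 L/min ÷ 60 = 0.7333 L/s.
New flow: 58 L/min ÷ 60 = 0.9667 L/s.
PIP = Vt/C + R·V̇ + PEEP (constant-flow equation of motion).
Only the resistive term changes: ΔPIP = R × ΔV̇ = 8.6 × (0.9667 − 0.7333) = 8.6 × 0.2334 = 2.007 cmH2O.

2.0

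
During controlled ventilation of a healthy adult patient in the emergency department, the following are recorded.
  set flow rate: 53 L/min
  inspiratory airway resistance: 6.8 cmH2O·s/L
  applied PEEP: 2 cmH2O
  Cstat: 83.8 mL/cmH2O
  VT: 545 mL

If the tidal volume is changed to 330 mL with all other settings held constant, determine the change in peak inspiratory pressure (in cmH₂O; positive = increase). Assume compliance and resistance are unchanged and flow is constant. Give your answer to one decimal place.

-2.6

PIP = Vt/C + R·V̇ + PEEP (constant-flow equation of motion).
Only the elastic term changes: ΔPIP = ΔVt / C = (330 − 545) / 83.8 = -2.566 cmH2O.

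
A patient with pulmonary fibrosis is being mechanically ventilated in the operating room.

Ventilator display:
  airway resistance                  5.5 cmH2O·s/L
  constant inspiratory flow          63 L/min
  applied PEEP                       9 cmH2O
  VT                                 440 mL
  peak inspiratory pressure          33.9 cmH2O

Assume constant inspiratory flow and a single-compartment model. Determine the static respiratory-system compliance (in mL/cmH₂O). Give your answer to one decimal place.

23.0

Flow: 63 L/min ÷ 60 = 1.05 L/s.
Equation of motion (constant flow): PIP = Vt/C + R·V̇ + PEEP.
Vt/C = PIP − R·V̇ − PEEP = 33.9 − 5.5×1.05 − 9 = 33.9 − 5.775 − 9 = 19.125 cmH2O.
C = Vt / 19.125 = 440 / 19.125 = 23.007 mL/cmH2O.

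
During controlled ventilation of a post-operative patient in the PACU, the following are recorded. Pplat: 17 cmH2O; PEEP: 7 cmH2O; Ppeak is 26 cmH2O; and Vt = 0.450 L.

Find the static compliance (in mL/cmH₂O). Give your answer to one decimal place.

45.0

Cstat = Vt / (Pplat − PEEP) = 450 / (17 − 7) = 450 / 10.0 = 45.0 mL/cmH2O.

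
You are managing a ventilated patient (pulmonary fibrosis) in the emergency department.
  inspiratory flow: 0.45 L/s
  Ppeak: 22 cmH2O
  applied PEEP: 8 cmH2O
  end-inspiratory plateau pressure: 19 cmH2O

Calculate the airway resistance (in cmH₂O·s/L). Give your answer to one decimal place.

Raw = (PIP − Pplat) / flow = (22 − 19) / 0.45 = 3.0 / 0.45 = 6.667 cmH2O·s/L.

6.7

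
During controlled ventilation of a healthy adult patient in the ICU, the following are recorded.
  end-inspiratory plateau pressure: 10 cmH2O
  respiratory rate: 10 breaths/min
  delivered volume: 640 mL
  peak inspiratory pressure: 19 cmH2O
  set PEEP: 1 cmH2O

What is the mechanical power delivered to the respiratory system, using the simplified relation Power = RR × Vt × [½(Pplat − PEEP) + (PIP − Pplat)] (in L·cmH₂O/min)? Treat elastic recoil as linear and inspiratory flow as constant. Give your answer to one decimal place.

86.4

Per-breath work = Vt × [½(Pplat−PEEP) + (PIP−Pplat)] = 0.640 × [0.5×9.0 + 9.0] = 0.640 × 13.5 = 8.64 L·cmH2O.
Power = 10 × 8.64 = 86.4 L·cmH2O/min.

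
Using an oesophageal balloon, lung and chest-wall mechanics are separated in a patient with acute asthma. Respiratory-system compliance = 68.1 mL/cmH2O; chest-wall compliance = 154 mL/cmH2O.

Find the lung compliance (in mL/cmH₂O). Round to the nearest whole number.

1/CL = 1/Crs − 1/Ccw.
1/CL = 1/68.1 − 1/154 = 0.008191.
CL = 122.09 mL/cmH2O.

122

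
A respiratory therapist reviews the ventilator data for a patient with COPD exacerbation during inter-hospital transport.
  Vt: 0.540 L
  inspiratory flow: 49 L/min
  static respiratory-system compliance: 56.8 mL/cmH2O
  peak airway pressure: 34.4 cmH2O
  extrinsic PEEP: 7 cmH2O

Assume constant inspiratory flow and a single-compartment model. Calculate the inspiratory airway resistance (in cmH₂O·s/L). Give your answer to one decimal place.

Flow: 49 L/min ÷ 60 = 0.8167 L/s.
Equation of motion (constant flow): PIP = Vt/C + R·V̇ + PEEP.
R·V̇ = PIP − Vt/C − PEEP = 34.4 − 540/56.8 − 7 = 34.4 − 9.507 − 7 = 17.893 cmH2O.
R = 17.893 / 0.8167 = 21.909 cmH2O·s/L.

21.9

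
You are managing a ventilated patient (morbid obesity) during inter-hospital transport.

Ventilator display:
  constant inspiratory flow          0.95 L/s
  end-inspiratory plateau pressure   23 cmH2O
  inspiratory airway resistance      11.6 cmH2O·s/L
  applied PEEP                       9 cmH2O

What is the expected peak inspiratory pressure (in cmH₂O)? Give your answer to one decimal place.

PIP = Pplat + Raw × flow = 23 + 11.6 × 0.95 = 23 + 11.02 = 34.02 cmH2O.

34.0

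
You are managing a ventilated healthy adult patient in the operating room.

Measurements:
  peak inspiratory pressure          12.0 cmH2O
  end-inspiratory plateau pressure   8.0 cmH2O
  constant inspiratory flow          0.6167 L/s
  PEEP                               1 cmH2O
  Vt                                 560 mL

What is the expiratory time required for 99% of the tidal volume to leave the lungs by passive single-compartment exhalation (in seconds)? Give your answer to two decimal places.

R = (PIP − Pplat)/V̇ = (12.0 − 8.0) / 0.6167 = 4.0/0.6167 = 6.486 cmH2O·s/L.
C = Vt/(Pplat − PEEP) = 560.0 / (8.0 − 1) = 560.0/7.0 = 80.0 mL/cmH2O.
τ = R × C = 6.486 × 0.08 L/cmH2O = 0.5189 s.
t = −τ·ln(1 − 0.99) = −0.5189·ln(0.01) = 2.39 s.

2.39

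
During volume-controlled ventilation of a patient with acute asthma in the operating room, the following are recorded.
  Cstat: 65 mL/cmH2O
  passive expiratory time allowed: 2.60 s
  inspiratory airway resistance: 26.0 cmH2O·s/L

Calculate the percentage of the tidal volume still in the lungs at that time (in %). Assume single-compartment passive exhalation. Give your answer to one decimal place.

τ = R × C = 26.0 × 65 mL/cmH2O = 26.0 × 0.065 L/cmH2O = 1.69 s.
Passive exhalation: V(t)/V₀ = e^(−t/τ) = e^(−2.60/1.69) = 0.2147.
Fraction remaining = 0.2147 → 21.47%.

21.5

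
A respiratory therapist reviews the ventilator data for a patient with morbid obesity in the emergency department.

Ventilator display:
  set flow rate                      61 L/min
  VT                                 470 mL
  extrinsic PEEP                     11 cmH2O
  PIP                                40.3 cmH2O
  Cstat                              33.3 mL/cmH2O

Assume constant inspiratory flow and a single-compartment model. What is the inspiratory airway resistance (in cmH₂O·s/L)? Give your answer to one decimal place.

14.9

Flow: 61 L/min ÷ 60 = 1.0167 L/s.
Equation of motion (constant flow): PIP = Vt/C + R·V̇ + PEEP.
R·V̇ = PIP − Vt/C − PEEP = 40.3 − 470/33.3 − 11 = 40.3 − 14.114 − 11 = 15.186 cmH2O.
R = 15.186 / 1.0167 = 14.937 cmH2O·s/L.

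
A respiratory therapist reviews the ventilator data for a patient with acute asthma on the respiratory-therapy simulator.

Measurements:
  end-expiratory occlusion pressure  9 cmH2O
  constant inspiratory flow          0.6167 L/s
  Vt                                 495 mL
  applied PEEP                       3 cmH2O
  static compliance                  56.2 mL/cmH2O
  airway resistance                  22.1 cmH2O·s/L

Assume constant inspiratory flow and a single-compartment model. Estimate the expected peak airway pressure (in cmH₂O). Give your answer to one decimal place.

Total PEEP = 9 cmH2O (set 3 + intrinsic 6); this is the baseline alveolar pressure.
Equation of motion (constant flow): PIP = Vt/C + R·V̇ + PEEP.
PIP = 495/56.2 + 22.1×0.6167 + 9 = 8.808 + 13.629 + 9 = 31.437 cmH2O.

31.4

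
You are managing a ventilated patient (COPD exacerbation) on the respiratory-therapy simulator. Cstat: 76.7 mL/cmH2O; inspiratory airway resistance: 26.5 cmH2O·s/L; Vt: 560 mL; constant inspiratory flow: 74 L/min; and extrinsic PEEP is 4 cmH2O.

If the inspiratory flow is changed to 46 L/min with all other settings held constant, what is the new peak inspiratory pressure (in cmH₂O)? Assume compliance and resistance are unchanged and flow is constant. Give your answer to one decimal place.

Flow: 74 L/min ÷ 60 = 1.2333 L/s.
New flow: 46 L/min ÷ 60 = 0.7667 L/s.
PIP = Vt/C + R·V̇ + PEEP (constant-flow equation of motion).
Only the resistive term changes: ΔPIP = R × ΔV̇ = 26.5 × (0.7667 − 1.2333) = 26.5 × -0.4666 = -12.365 cmH2O.
Original PIP = 560/76.7 + 26.5×1.2333 + 4 = 43.984 cmH2O; new PIP = 43.984 + (-12.365) = 31.619 cmH2O.

31.6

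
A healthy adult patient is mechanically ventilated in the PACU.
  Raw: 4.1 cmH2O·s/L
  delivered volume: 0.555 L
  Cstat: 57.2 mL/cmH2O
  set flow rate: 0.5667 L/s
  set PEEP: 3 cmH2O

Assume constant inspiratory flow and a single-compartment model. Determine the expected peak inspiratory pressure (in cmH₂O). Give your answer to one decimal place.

15.0

Equation of motion (constant flow): PIP = Vt/C + R·V̇ + PEEP.
PIP = 555/57.2 + 4.1×0.5667 + 3 = 9.703 + 2.323 + 3 = 15.026 cmH2O.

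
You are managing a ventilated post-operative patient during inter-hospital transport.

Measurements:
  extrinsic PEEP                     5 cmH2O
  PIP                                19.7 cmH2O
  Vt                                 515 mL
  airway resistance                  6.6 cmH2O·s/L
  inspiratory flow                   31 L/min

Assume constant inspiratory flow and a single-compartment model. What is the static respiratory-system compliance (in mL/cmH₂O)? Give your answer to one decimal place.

Flow: 31 L/min ÷ 60 = 0.5167 L/s.
Equation of motion (constant flow): PIP = Vt/C + R·V̇ + PEEP.
Vt/C = PIP − R·V̇ − PEEP = 19.7 − 6.6×0.5167 − 5 = 19.7 − 3.41 − 5 = 11.29 cmH2O.
C = Vt / 11.29 = 515 / 11.29 = 45.616 mL/cmH2O.

45.6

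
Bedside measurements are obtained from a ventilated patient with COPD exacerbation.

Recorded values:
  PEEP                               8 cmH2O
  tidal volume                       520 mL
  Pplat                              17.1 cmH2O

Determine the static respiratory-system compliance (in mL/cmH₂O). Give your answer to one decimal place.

Cstat = Vt / (Pplat − PEEP) = 520 / (17.1 − 8) = 520 / 9.1 = 57.143 mL/cmH2O.

57.1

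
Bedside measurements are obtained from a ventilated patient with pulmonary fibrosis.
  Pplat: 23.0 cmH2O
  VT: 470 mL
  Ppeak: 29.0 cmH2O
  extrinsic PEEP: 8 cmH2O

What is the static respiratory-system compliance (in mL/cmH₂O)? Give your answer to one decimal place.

31.3

Cstat = Vt / (Pplat − PEEP) = 470 / (23.0 − 8) = 470 / 15.0 = 31.333 mL/cmH2O.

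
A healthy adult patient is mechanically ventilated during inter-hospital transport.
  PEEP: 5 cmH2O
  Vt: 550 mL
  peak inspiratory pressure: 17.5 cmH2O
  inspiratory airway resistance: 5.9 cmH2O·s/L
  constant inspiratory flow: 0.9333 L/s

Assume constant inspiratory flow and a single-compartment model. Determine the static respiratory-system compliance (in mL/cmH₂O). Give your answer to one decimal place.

78.6

Equation of motion (constant flow): PIP = Vt/C + R·V̇ + PEEP.
Vt/C = PIP − R·V̇ − PEEP = 17.5 − 5.9×0.9333 − 5 = 17.5 − 5.506 − 5 = 6.994 cmH2O.
C = Vt / 6.994 = 550 / 6.994 = 78.639 mL/cmH2O.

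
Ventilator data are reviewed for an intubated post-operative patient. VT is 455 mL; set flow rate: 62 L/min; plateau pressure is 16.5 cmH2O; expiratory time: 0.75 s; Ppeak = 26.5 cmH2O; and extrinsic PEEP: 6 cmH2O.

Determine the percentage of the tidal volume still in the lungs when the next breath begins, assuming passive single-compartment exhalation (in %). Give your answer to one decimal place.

Flow: 62 L/min ÷ 60 = 1.0333 L/s.
R = (PIP − Pplat)/V̇ = (26.5 − 16.5) / 1.0333 = 10.0/1.0333 = 9.678 cmH2O·s/L.
C = Vt/(Pplat − PEEP) = 455.0 / (16.5 − 6) = 455.0/10.5 = 43.333 mL/cmH2O.
τ = R × C = 9.678 × 0.04333 L/cmH2O = 0.4193 s.
Fraction remaining at end-expiration = e^(−Te/τ) = e^(−0.75/0.4193) = 0.1672 → 16.72%.

16.7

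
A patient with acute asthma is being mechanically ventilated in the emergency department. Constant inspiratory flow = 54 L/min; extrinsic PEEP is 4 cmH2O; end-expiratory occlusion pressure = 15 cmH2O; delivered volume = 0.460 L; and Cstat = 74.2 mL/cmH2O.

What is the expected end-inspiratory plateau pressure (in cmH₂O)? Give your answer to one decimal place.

End-expiratory occlusion gives total PEEP = 15 cmH2O (intrinsic PEEP = 15 − 4 = 11). Use total PEEP for the elastic gradient.
Pplat = PEEPtotal + Vt / Cstat = 15 + 460 / 74.2 = 15 + 6.199 = 21.199 cmH2O.

21.2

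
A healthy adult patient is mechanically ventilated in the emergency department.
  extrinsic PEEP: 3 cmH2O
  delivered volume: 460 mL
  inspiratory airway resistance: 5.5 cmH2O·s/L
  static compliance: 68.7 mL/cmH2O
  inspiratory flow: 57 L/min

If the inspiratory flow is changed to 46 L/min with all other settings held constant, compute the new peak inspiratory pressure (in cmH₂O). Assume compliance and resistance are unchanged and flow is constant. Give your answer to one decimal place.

Flow: 57 L/min ÷ 60 = 0.95 L/s.
New flow: 46 L/min ÷ 60 = 0.7667 L/s.
PIP = Vt/C + R·V̇ + PEEP (constant-flow equation of motion).
Only the resistive term changes: ΔPIP = R × ΔV̇ = 5.5 × (0.7667 − 0.95) = 5.5 × -0.1833 = -1.008 cmH2O.
Original PIP = 460/68.7 + 5.5×0.95 + 3 = 14.921 cmH2O; new PIP = 14.921 + (-1.008) = 13.913 cmH2O.

13.9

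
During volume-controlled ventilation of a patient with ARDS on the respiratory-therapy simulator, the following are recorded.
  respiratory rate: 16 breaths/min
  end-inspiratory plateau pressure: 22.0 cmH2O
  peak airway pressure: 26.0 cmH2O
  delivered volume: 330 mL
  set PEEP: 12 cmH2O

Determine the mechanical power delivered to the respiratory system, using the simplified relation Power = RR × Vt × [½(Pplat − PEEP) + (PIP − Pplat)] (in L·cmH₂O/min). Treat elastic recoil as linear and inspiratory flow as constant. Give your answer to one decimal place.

Per-breath work = Vt × [½(Pplat−PEEP) + (PIP−Pplat)] = 0.330 × [0.5×10.0 + 4.0] = 0.330 × 9.0 = 2.97 L·cmH2O.
Power = 16 × 2.97 = 47.52 L·cmH2O/min.

47.5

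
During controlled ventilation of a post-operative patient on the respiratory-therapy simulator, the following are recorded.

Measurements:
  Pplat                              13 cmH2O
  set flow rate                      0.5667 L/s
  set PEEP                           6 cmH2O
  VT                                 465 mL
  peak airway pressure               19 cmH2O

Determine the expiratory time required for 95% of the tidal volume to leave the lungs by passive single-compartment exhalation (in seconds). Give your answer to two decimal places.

R = (PIP − Pplat)/V̇ = (19 − 13) / 0.5667 = 6.0/0.5667 = 10.588 cmH2O·s/L.
C = Vt/(Pplat − PEEP) = 465.0 / (13 − 6) = 465.0/7.0 = 66.429 mL/cmH2O.
τ = R × C = 10.588 × 0.06643 L/cmH2O = 0.7034 s.
t = −τ·ln(1 − 0.95) = −0.7034·ln(0.05) = 2.107 s.

2.11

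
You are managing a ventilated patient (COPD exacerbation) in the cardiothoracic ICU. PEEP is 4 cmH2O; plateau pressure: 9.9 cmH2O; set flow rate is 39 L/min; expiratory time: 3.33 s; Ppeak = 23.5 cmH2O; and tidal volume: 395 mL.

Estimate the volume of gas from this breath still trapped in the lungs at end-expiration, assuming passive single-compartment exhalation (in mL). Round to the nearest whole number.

Flow: 39 L/min ÷ 60 = 0.65 L/s.
R = (PIP − Pplat)/V̇ = (23.5 − 9.9) / 0.65 = 13.6/0.65 = 20.923 cmH2O·s/L.
C = Vt/(Pplat − PEEP) = 395.0 / (9.9 − 4) = 395.0/5.9 = 66.949 mL/cmH2O.
τ = R × C = 20.923 × 0.06695 L/cmH2O = 1.401 s.
Fraction remaining = e^(−Te/τ) = e^(−3.33/1.401) = 0.09284.
Trapped volume = 395.0 × 0.09284 = 36.672 mL.

37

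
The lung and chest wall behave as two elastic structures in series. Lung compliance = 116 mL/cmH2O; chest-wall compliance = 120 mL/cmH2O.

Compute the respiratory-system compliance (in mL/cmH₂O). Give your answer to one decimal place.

59.0

Lung and chest wall are elastances in series: 1/Crs = 1/CL + 1/Ccw.
1/Crs = 1/116 + 1/120 = 0.01695.
Crs = 58.997 mL/cmH2O.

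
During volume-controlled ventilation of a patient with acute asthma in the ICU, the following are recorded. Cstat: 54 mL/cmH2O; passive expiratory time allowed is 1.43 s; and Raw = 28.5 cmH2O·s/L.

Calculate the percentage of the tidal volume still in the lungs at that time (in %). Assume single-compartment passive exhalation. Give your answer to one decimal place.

τ = R × C = 28.5 × 54 mL/cmH2O = 28.5 × 0.054 L/cmH2O = 1.539 s.
Passive exhalation: V(t)/V₀ = e^(−t/τ) = e^(−1.43/1.539) = 0.3949.
Fraction remaining = 0.3949 → 39.49%.

39.5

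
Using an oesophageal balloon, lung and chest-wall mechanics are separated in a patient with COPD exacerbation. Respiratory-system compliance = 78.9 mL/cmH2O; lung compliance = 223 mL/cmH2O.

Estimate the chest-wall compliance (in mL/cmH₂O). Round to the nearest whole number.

1/Ccw = 1/Crs − 1/CL.
1/Ccw = 1/78.9 − 1/223 = 0.00819.
Ccw = 122.1 mL/cmH2O.

122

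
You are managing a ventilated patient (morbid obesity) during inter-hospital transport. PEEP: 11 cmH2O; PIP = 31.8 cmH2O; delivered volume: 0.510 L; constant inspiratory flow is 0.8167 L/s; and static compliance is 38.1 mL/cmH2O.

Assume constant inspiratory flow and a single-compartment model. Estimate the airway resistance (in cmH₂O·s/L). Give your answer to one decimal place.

9.1

Equation of motion (constant flow): PIP = Vt/C + R·V̇ + PEEP.
R·V̇ = PIP − Vt/C − PEEP = 31.8 − 510/38.1 − 11 = 31.8 − 13.386 − 11 = 7.414 cmH2O.
R = 7.414 / 0.8167 = 9.078 cmH2O·s/L.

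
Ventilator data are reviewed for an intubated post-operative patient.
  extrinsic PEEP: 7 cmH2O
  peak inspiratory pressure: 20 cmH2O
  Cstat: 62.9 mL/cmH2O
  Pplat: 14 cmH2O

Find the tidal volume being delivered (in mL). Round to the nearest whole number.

Vt = Cstat × (Pplat − PEEP) = 62.9 × (14 − 7) = 62.9 × 7.0 = 440.3 mL.

440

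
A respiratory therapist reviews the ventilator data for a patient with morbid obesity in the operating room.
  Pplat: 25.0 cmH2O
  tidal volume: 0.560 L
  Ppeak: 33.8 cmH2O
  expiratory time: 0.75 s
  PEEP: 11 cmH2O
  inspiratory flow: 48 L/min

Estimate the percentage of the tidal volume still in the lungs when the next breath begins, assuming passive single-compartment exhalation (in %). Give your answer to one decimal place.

Flow: 48 L/min ÷ 60 = 0.8 L/s.
R = (PIP − Pplat)/V̇ = (33.8 − 25.0) / 0.8 = 8.8/0.8 = 11.0 cmH2O·s/L.
C = Vt/(Pplat − PEEP) = 560.0 / (25.0 − 11) = 560.0/14.0 = 40.0 mL/cmH2O.
τ = R × C = 11.0 × 0.04 L/cmH2O = 0.44 s.
Fraction remaining at end-expiration = e^(−Te/τ) = e^(−0.75/0.44) = 0.1819 → 18.19%.

18.2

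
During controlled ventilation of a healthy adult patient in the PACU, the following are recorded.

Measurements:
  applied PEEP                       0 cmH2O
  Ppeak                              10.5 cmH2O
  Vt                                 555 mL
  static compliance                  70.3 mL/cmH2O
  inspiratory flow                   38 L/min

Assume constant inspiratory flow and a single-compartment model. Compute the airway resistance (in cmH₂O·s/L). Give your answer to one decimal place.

Flow: 38 L/min ÷ 60 = 0.6333 L/s.
Equation of motion (constant flow): PIP = Vt/C + R·V̇ + PEEP.
R·V̇ = PIP − Vt/C − PEEP = 10.5 − 555/70.3 − 0 = 10.5 − 7.895 − 0 = 2.605 cmH2O.
R = 2.605 / 0.6333 = 4.113 cmH2O·s/L.

4.1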